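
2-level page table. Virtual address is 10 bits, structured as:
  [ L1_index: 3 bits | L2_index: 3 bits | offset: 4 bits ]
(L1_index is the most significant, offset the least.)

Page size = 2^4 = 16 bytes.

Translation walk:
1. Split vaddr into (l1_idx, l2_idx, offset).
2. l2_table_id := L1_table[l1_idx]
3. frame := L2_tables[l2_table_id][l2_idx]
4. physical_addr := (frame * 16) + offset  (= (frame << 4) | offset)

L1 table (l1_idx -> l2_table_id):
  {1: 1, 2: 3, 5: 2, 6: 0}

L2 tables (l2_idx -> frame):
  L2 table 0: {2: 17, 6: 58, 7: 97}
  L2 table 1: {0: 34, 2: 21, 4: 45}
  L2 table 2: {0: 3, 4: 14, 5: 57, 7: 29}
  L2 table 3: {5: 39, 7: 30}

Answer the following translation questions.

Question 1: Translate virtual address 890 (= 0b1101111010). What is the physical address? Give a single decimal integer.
Answer: 1562

Derivation:
vaddr = 890 = 0b1101111010
Split: l1_idx=6, l2_idx=7, offset=10
L1[6] = 0
L2[0][7] = 97
paddr = 97 * 16 + 10 = 1562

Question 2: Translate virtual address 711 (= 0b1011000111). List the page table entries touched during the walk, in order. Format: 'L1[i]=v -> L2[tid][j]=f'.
vaddr = 711 = 0b1011000111
Split: l1_idx=5, l2_idx=4, offset=7

Answer: L1[5]=2 -> L2[2][4]=14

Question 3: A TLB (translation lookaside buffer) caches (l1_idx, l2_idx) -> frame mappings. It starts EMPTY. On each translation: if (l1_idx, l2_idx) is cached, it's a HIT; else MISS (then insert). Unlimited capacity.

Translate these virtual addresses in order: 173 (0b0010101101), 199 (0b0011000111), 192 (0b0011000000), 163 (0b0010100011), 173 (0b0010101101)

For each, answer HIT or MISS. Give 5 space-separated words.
vaddr=173: (1,2) not in TLB -> MISS, insert
vaddr=199: (1,4) not in TLB -> MISS, insert
vaddr=192: (1,4) in TLB -> HIT
vaddr=163: (1,2) in TLB -> HIT
vaddr=173: (1,2) in TLB -> HIT

Answer: MISS MISS HIT HIT HIT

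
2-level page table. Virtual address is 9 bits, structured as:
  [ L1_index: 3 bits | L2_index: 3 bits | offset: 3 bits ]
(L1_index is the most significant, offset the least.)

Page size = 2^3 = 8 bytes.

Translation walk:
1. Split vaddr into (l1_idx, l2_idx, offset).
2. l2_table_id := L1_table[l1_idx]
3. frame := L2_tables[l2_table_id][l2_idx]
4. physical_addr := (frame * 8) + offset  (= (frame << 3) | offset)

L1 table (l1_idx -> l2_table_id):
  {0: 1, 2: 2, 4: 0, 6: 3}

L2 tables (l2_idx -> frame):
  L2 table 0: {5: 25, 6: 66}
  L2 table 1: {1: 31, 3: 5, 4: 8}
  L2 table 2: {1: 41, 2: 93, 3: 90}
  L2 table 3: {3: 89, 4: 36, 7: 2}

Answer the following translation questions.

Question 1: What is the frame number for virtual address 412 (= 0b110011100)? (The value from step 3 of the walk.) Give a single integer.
vaddr = 412: l1_idx=6, l2_idx=3
L1[6] = 3; L2[3][3] = 89

Answer: 89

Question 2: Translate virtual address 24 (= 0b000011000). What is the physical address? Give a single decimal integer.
vaddr = 24 = 0b000011000
Split: l1_idx=0, l2_idx=3, offset=0
L1[0] = 1
L2[1][3] = 5
paddr = 5 * 8 + 0 = 40

Answer: 40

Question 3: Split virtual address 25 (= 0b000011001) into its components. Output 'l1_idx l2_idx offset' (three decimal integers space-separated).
Answer: 0 3 1

Derivation:
vaddr = 25 = 0b000011001
  top 3 bits -> l1_idx = 0
  next 3 bits -> l2_idx = 3
  bottom 3 bits -> offset = 1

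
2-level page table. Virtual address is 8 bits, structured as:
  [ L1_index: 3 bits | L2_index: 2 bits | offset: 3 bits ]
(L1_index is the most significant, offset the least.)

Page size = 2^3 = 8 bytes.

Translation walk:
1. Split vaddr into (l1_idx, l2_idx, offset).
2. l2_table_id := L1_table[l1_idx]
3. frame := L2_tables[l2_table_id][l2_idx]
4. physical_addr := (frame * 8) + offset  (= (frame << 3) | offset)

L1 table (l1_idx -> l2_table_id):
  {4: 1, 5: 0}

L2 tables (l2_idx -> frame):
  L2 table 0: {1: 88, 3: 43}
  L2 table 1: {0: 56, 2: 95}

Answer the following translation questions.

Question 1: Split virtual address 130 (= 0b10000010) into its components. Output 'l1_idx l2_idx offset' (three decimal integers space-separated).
Answer: 4 0 2

Derivation:
vaddr = 130 = 0b10000010
  top 3 bits -> l1_idx = 4
  next 2 bits -> l2_idx = 0
  bottom 3 bits -> offset = 2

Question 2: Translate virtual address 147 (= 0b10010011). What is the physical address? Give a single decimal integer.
vaddr = 147 = 0b10010011
Split: l1_idx=4, l2_idx=2, offset=3
L1[4] = 1
L2[1][2] = 95
paddr = 95 * 8 + 3 = 763

Answer: 763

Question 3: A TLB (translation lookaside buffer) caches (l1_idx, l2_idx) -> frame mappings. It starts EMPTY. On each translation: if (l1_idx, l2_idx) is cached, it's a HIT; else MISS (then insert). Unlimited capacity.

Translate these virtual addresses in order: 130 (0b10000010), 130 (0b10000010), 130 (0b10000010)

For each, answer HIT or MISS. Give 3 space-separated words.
vaddr=130: (4,0) not in TLB -> MISS, insert
vaddr=130: (4,0) in TLB -> HIT
vaddr=130: (4,0) in TLB -> HIT

Answer: MISS HIT HIT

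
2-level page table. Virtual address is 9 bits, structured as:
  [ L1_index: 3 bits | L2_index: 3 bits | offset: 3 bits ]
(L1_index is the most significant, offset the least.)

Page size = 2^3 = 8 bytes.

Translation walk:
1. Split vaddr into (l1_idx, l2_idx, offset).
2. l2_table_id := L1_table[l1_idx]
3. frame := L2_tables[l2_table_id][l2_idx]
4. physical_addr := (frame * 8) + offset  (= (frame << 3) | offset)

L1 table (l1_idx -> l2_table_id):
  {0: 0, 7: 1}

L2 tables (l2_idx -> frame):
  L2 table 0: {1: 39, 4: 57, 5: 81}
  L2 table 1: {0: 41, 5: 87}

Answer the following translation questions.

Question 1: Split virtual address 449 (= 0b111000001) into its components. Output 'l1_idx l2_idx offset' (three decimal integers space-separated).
Answer: 7 0 1

Derivation:
vaddr = 449 = 0b111000001
  top 3 bits -> l1_idx = 7
  next 3 bits -> l2_idx = 0
  bottom 3 bits -> offset = 1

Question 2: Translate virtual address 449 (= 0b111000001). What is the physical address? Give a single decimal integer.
Answer: 329

Derivation:
vaddr = 449 = 0b111000001
Split: l1_idx=7, l2_idx=0, offset=1
L1[7] = 1
L2[1][0] = 41
paddr = 41 * 8 + 1 = 329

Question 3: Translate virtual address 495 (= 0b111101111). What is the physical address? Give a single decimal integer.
vaddr = 495 = 0b111101111
Split: l1_idx=7, l2_idx=5, offset=7
L1[7] = 1
L2[1][5] = 87
paddr = 87 * 8 + 7 = 703

Answer: 703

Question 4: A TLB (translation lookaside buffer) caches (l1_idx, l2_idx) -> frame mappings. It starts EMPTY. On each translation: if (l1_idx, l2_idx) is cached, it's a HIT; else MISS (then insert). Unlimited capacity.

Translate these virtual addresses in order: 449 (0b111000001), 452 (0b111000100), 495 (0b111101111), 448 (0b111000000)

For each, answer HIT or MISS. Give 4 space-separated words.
Answer: MISS HIT MISS HIT

Derivation:
vaddr=449: (7,0) not in TLB -> MISS, insert
vaddr=452: (7,0) in TLB -> HIT
vaddr=495: (7,5) not in TLB -> MISS, insert
vaddr=448: (7,0) in TLB -> HIT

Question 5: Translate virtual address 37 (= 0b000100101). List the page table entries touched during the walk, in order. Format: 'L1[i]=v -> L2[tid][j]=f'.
vaddr = 37 = 0b000100101
Split: l1_idx=0, l2_idx=4, offset=5

Answer: L1[0]=0 -> L2[0][4]=57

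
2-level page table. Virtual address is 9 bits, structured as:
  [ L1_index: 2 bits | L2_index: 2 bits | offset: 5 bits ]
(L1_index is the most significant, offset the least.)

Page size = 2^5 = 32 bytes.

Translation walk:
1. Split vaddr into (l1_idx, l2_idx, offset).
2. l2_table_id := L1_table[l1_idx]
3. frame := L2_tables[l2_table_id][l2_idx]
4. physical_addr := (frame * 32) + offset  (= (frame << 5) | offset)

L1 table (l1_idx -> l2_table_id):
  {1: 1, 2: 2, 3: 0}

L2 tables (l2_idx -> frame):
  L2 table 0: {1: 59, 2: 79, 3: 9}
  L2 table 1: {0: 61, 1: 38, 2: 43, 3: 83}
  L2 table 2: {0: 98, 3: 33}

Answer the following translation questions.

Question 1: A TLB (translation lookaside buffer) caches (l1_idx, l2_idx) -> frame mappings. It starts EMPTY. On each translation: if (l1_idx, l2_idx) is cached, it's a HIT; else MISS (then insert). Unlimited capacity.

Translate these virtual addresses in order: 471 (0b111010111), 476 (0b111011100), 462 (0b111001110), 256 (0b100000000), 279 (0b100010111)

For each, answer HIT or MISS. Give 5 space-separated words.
vaddr=471: (3,2) not in TLB -> MISS, insert
vaddr=476: (3,2) in TLB -> HIT
vaddr=462: (3,2) in TLB -> HIT
vaddr=256: (2,0) not in TLB -> MISS, insert
vaddr=279: (2,0) in TLB -> HIT

Answer: MISS HIT HIT MISS HIT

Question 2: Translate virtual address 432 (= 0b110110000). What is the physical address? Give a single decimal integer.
vaddr = 432 = 0b110110000
Split: l1_idx=3, l2_idx=1, offset=16
L1[3] = 0
L2[0][1] = 59
paddr = 59 * 32 + 16 = 1904

Answer: 1904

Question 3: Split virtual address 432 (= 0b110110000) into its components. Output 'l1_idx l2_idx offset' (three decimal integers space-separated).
Answer: 3 1 16

Derivation:
vaddr = 432 = 0b110110000
  top 2 bits -> l1_idx = 3
  next 2 bits -> l2_idx = 1
  bottom 5 bits -> offset = 16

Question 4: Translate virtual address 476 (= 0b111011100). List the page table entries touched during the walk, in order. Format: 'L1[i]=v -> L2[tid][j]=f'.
vaddr = 476 = 0b111011100
Split: l1_idx=3, l2_idx=2, offset=28

Answer: L1[3]=0 -> L2[0][2]=79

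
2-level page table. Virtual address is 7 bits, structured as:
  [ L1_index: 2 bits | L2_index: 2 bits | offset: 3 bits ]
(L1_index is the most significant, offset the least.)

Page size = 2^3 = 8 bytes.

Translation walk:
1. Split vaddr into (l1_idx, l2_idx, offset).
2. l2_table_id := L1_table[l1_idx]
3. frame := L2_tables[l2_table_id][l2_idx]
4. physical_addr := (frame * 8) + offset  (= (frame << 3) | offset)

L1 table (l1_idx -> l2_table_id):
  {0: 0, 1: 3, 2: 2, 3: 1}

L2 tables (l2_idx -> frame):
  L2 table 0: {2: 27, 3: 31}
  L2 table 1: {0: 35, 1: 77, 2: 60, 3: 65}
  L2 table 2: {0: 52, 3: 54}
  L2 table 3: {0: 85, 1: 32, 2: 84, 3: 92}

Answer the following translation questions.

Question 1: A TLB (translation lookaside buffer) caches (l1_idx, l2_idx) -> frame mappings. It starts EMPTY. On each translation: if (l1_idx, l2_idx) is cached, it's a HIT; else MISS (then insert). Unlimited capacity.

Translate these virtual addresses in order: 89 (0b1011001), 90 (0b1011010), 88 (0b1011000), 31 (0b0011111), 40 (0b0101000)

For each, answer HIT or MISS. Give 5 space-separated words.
Answer: MISS HIT HIT MISS MISS

Derivation:
vaddr=89: (2,3) not in TLB -> MISS, insert
vaddr=90: (2,3) in TLB -> HIT
vaddr=88: (2,3) in TLB -> HIT
vaddr=31: (0,3) not in TLB -> MISS, insert
vaddr=40: (1,1) not in TLB -> MISS, insert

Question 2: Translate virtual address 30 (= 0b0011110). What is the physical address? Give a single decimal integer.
vaddr = 30 = 0b0011110
Split: l1_idx=0, l2_idx=3, offset=6
L1[0] = 0
L2[0][3] = 31
paddr = 31 * 8 + 6 = 254

Answer: 254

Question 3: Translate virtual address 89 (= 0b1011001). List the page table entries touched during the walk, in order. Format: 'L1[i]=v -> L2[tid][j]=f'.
vaddr = 89 = 0b1011001
Split: l1_idx=2, l2_idx=3, offset=1

Answer: L1[2]=2 -> L2[2][3]=54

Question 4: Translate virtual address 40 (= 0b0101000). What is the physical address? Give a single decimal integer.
Answer: 256

Derivation:
vaddr = 40 = 0b0101000
Split: l1_idx=1, l2_idx=1, offset=0
L1[1] = 3
L2[3][1] = 32
paddr = 32 * 8 + 0 = 256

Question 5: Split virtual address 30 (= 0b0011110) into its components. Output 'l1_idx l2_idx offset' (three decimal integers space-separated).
Answer: 0 3 6

Derivation:
vaddr = 30 = 0b0011110
  top 2 bits -> l1_idx = 0
  next 2 bits -> l2_idx = 3
  bottom 3 bits -> offset = 6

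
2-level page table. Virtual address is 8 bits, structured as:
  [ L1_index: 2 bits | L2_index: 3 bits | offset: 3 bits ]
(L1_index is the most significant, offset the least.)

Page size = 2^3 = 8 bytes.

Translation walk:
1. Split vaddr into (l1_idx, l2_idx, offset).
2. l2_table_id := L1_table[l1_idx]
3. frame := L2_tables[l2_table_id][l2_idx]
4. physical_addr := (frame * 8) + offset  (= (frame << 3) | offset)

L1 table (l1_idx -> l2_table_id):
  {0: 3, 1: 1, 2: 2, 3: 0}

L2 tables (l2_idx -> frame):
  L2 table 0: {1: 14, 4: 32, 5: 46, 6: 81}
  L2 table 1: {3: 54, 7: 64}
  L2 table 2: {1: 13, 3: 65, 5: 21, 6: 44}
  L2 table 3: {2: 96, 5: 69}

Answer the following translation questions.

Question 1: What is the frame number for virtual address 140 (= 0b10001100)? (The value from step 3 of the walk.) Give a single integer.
vaddr = 140: l1_idx=2, l2_idx=1
L1[2] = 2; L2[2][1] = 13

Answer: 13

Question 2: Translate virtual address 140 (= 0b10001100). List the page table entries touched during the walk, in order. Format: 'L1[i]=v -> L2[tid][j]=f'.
Answer: L1[2]=2 -> L2[2][1]=13

Derivation:
vaddr = 140 = 0b10001100
Split: l1_idx=2, l2_idx=1, offset=4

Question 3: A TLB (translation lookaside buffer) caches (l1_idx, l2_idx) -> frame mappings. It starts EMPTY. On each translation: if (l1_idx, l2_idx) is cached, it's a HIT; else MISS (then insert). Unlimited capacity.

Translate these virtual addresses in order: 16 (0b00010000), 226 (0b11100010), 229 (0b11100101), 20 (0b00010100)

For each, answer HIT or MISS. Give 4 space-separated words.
vaddr=16: (0,2) not in TLB -> MISS, insert
vaddr=226: (3,4) not in TLB -> MISS, insert
vaddr=229: (3,4) in TLB -> HIT
vaddr=20: (0,2) in TLB -> HIT

Answer: MISS MISS HIT HIT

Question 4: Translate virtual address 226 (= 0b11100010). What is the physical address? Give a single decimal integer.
Answer: 258

Derivation:
vaddr = 226 = 0b11100010
Split: l1_idx=3, l2_idx=4, offset=2
L1[3] = 0
L2[0][4] = 32
paddr = 32 * 8 + 2 = 258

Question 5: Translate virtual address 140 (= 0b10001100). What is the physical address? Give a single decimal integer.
vaddr = 140 = 0b10001100
Split: l1_idx=2, l2_idx=1, offset=4
L1[2] = 2
L2[2][1] = 13
paddr = 13 * 8 + 4 = 108

Answer: 108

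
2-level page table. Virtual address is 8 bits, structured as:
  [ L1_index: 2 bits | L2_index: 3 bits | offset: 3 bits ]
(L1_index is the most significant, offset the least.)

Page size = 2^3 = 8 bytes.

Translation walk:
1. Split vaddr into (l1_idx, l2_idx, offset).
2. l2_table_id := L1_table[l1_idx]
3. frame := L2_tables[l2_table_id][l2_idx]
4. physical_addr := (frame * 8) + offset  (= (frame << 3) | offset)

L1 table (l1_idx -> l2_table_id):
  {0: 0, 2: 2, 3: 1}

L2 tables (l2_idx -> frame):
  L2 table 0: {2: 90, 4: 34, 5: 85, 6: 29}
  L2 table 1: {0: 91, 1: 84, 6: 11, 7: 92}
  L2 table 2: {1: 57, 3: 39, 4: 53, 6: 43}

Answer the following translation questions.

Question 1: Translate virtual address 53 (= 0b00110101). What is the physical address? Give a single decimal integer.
vaddr = 53 = 0b00110101
Split: l1_idx=0, l2_idx=6, offset=5
L1[0] = 0
L2[0][6] = 29
paddr = 29 * 8 + 5 = 237

Answer: 237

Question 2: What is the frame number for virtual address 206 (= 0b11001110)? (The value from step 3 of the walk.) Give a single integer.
Answer: 84

Derivation:
vaddr = 206: l1_idx=3, l2_idx=1
L1[3] = 1; L2[1][1] = 84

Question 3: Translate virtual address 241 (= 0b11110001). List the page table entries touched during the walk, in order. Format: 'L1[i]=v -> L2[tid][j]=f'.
vaddr = 241 = 0b11110001
Split: l1_idx=3, l2_idx=6, offset=1

Answer: L1[3]=1 -> L2[1][6]=11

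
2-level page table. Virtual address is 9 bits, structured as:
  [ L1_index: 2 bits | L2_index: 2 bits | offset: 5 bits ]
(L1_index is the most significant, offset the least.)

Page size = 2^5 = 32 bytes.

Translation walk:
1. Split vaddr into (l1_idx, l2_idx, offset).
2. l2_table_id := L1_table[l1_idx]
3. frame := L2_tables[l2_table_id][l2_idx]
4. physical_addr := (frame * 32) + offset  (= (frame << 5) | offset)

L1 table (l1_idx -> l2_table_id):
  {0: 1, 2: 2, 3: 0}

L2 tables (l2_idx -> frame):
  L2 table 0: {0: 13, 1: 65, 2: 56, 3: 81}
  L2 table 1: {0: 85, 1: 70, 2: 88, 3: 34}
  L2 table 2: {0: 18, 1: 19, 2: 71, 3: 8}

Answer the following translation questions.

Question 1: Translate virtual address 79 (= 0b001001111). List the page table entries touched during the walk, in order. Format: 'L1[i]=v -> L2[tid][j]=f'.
Answer: L1[0]=1 -> L2[1][2]=88

Derivation:
vaddr = 79 = 0b001001111
Split: l1_idx=0, l2_idx=2, offset=15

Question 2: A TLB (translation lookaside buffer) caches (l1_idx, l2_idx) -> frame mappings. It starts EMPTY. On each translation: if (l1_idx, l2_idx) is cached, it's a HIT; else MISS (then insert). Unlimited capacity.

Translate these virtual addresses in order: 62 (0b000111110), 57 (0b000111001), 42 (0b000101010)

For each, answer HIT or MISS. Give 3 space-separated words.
vaddr=62: (0,1) not in TLB -> MISS, insert
vaddr=57: (0,1) in TLB -> HIT
vaddr=42: (0,1) in TLB -> HIT

Answer: MISS HIT HIT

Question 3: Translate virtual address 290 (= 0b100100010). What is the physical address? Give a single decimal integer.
vaddr = 290 = 0b100100010
Split: l1_idx=2, l2_idx=1, offset=2
L1[2] = 2
L2[2][1] = 19
paddr = 19 * 32 + 2 = 610

Answer: 610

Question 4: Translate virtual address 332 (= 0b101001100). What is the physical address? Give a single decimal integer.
vaddr = 332 = 0b101001100
Split: l1_idx=2, l2_idx=2, offset=12
L1[2] = 2
L2[2][2] = 71
paddr = 71 * 32 + 12 = 2284

Answer: 2284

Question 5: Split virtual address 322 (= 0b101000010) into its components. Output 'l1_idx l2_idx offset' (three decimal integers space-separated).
Answer: 2 2 2

Derivation:
vaddr = 322 = 0b101000010
  top 2 bits -> l1_idx = 2
  next 2 bits -> l2_idx = 2
  bottom 5 bits -> offset = 2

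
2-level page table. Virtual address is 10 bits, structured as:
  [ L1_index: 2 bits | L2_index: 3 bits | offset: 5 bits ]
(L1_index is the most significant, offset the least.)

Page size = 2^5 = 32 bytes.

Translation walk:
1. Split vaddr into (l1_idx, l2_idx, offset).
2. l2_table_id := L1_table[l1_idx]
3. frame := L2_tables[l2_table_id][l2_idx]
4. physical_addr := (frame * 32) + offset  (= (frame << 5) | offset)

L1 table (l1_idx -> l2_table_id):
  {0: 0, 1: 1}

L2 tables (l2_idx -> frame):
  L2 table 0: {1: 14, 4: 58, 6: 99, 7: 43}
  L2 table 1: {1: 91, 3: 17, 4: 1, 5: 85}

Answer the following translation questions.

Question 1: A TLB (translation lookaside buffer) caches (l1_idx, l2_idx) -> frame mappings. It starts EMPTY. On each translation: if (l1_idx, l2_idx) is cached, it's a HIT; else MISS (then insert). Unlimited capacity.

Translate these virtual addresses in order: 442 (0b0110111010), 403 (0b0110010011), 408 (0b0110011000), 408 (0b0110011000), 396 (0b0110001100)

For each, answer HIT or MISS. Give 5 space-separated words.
vaddr=442: (1,5) not in TLB -> MISS, insert
vaddr=403: (1,4) not in TLB -> MISS, insert
vaddr=408: (1,4) in TLB -> HIT
vaddr=408: (1,4) in TLB -> HIT
vaddr=396: (1,4) in TLB -> HIT

Answer: MISS MISS HIT HIT HIT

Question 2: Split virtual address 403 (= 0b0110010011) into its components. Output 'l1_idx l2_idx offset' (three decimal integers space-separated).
vaddr = 403 = 0b0110010011
  top 2 bits -> l1_idx = 1
  next 3 bits -> l2_idx = 4
  bottom 5 bits -> offset = 19

Answer: 1 4 19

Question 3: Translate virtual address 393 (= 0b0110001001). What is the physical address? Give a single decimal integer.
vaddr = 393 = 0b0110001001
Split: l1_idx=1, l2_idx=4, offset=9
L1[1] = 1
L2[1][4] = 1
paddr = 1 * 32 + 9 = 41

Answer: 41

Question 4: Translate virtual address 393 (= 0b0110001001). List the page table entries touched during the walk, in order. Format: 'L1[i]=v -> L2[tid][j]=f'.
Answer: L1[1]=1 -> L2[1][4]=1

Derivation:
vaddr = 393 = 0b0110001001
Split: l1_idx=1, l2_idx=4, offset=9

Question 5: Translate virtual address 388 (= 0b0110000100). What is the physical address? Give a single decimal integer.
vaddr = 388 = 0b0110000100
Split: l1_idx=1, l2_idx=4, offset=4
L1[1] = 1
L2[1][4] = 1
paddr = 1 * 32 + 4 = 36

Answer: 36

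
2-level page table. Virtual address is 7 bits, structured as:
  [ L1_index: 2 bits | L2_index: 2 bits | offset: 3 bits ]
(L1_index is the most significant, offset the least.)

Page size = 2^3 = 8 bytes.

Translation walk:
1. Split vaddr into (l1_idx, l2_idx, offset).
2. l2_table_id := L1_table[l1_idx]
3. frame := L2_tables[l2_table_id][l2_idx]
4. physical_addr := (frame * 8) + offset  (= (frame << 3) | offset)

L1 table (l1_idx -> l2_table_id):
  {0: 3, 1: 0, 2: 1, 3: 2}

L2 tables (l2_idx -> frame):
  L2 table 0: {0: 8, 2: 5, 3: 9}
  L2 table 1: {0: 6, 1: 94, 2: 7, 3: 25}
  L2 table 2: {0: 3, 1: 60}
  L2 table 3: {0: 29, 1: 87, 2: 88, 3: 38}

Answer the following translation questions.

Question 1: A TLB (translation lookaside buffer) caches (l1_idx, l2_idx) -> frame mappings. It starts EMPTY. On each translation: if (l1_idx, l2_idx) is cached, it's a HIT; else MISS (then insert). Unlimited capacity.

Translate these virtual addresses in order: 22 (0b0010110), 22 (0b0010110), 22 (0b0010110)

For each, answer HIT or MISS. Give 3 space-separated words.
vaddr=22: (0,2) not in TLB -> MISS, insert
vaddr=22: (0,2) in TLB -> HIT
vaddr=22: (0,2) in TLB -> HIT

Answer: MISS HIT HIT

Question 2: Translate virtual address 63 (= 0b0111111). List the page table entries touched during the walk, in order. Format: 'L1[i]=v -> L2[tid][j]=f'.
vaddr = 63 = 0b0111111
Split: l1_idx=1, l2_idx=3, offset=7

Answer: L1[1]=0 -> L2[0][3]=9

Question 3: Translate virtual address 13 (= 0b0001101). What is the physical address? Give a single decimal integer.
Answer: 701

Derivation:
vaddr = 13 = 0b0001101
Split: l1_idx=0, l2_idx=1, offset=5
L1[0] = 3
L2[3][1] = 87
paddr = 87 * 8 + 5 = 701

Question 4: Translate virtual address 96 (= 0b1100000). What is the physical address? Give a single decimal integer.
Answer: 24

Derivation:
vaddr = 96 = 0b1100000
Split: l1_idx=3, l2_idx=0, offset=0
L1[3] = 2
L2[2][0] = 3
paddr = 3 * 8 + 0 = 24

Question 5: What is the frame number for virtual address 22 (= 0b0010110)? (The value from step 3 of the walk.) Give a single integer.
Answer: 88

Derivation:
vaddr = 22: l1_idx=0, l2_idx=2
L1[0] = 3; L2[3][2] = 88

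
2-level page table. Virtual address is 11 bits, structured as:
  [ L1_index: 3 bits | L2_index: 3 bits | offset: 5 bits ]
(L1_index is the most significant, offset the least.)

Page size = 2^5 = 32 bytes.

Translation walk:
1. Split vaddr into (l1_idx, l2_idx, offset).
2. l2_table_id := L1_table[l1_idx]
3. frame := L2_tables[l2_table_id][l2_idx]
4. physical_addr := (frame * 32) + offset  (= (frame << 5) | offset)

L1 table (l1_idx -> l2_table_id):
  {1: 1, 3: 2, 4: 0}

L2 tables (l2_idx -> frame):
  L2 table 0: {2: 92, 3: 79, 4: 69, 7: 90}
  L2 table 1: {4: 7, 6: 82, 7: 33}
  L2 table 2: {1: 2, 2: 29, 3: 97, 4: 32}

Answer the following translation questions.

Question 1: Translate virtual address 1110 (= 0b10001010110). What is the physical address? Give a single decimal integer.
Answer: 2966

Derivation:
vaddr = 1110 = 0b10001010110
Split: l1_idx=4, l2_idx=2, offset=22
L1[4] = 0
L2[0][2] = 92
paddr = 92 * 32 + 22 = 2966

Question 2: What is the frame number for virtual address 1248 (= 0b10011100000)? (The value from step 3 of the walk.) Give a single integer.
Answer: 90

Derivation:
vaddr = 1248: l1_idx=4, l2_idx=7
L1[4] = 0; L2[0][7] = 90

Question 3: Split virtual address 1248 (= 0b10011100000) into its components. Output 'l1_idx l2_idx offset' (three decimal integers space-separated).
Answer: 4 7 0

Derivation:
vaddr = 1248 = 0b10011100000
  top 3 bits -> l1_idx = 4
  next 3 bits -> l2_idx = 7
  bottom 5 bits -> offset = 0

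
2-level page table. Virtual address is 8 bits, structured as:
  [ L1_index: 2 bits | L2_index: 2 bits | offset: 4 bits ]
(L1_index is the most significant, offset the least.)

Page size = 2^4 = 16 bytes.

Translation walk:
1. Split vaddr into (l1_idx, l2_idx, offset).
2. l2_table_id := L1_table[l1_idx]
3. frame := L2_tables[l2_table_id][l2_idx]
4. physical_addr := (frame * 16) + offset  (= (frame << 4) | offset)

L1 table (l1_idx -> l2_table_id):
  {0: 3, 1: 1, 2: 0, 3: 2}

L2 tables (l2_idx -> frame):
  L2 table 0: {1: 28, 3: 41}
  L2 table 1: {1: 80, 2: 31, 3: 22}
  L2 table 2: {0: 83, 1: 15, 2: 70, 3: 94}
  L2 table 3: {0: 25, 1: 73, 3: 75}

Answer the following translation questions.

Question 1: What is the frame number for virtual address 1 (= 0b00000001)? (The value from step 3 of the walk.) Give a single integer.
vaddr = 1: l1_idx=0, l2_idx=0
L1[0] = 3; L2[3][0] = 25

Answer: 25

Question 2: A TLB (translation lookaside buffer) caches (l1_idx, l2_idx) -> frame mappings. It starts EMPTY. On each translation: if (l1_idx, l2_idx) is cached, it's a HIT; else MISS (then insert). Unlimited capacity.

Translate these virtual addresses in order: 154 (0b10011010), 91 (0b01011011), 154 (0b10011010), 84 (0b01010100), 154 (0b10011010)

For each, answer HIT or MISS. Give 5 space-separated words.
vaddr=154: (2,1) not in TLB -> MISS, insert
vaddr=91: (1,1) not in TLB -> MISS, insert
vaddr=154: (2,1) in TLB -> HIT
vaddr=84: (1,1) in TLB -> HIT
vaddr=154: (2,1) in TLB -> HIT

Answer: MISS MISS HIT HIT HIT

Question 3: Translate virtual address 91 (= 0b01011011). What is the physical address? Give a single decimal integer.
vaddr = 91 = 0b01011011
Split: l1_idx=1, l2_idx=1, offset=11
L1[1] = 1
L2[1][1] = 80
paddr = 80 * 16 + 11 = 1291

Answer: 1291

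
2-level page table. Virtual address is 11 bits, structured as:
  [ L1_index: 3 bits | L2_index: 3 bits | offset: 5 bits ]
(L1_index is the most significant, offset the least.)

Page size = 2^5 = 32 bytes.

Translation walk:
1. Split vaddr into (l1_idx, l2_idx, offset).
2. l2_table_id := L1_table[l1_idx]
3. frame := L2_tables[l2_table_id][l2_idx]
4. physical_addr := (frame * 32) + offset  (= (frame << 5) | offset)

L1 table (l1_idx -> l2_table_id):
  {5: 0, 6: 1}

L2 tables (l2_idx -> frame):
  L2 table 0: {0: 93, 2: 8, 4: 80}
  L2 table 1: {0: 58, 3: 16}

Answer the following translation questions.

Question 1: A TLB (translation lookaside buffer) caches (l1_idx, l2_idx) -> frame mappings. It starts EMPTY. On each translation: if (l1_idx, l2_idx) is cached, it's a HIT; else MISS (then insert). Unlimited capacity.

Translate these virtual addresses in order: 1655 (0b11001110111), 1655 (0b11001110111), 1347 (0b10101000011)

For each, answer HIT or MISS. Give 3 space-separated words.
vaddr=1655: (6,3) not in TLB -> MISS, insert
vaddr=1655: (6,3) in TLB -> HIT
vaddr=1347: (5,2) not in TLB -> MISS, insert

Answer: MISS HIT MISS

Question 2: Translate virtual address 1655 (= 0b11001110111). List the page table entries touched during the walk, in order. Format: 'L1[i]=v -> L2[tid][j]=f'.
Answer: L1[6]=1 -> L2[1][3]=16

Derivation:
vaddr = 1655 = 0b11001110111
Split: l1_idx=6, l2_idx=3, offset=23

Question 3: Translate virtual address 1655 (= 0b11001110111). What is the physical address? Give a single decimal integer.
Answer: 535

Derivation:
vaddr = 1655 = 0b11001110111
Split: l1_idx=6, l2_idx=3, offset=23
L1[6] = 1
L2[1][3] = 16
paddr = 16 * 32 + 23 = 535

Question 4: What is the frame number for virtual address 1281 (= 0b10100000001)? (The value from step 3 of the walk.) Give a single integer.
vaddr = 1281: l1_idx=5, l2_idx=0
L1[5] = 0; L2[0][0] = 93

Answer: 93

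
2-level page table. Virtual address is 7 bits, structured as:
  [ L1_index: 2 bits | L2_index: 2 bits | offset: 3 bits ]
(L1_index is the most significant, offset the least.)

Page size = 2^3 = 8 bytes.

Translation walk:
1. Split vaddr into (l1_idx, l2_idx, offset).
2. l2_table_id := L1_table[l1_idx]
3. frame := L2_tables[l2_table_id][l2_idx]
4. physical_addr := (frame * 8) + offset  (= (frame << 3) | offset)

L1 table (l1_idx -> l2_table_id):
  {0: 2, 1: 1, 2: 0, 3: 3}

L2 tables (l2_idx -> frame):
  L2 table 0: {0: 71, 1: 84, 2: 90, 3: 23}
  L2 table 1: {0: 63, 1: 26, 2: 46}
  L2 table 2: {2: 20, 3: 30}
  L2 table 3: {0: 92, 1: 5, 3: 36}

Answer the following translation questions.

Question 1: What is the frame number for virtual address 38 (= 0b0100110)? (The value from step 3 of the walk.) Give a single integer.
vaddr = 38: l1_idx=1, l2_idx=0
L1[1] = 1; L2[1][0] = 63

Answer: 63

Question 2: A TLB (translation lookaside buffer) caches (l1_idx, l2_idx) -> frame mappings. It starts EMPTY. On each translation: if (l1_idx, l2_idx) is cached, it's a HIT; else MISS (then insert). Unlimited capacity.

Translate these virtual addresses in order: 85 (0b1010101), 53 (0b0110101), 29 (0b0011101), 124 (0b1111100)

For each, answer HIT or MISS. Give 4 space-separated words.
Answer: MISS MISS MISS MISS

Derivation:
vaddr=85: (2,2) not in TLB -> MISS, insert
vaddr=53: (1,2) not in TLB -> MISS, insert
vaddr=29: (0,3) not in TLB -> MISS, insert
vaddr=124: (3,3) not in TLB -> MISS, insert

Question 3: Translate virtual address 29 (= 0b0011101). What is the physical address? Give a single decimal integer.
vaddr = 29 = 0b0011101
Split: l1_idx=0, l2_idx=3, offset=5
L1[0] = 2
L2[2][3] = 30
paddr = 30 * 8 + 5 = 245

Answer: 245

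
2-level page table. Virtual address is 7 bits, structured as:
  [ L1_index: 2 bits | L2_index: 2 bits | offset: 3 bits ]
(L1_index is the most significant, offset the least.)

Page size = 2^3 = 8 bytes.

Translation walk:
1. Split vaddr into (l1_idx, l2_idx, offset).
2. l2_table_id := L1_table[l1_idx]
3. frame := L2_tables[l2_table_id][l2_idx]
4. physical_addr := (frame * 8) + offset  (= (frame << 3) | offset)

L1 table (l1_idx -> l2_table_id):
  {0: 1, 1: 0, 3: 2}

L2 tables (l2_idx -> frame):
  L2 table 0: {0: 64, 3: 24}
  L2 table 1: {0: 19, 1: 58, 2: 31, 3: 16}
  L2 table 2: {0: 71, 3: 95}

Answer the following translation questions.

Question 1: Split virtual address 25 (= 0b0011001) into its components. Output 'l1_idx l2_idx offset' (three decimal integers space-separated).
vaddr = 25 = 0b0011001
  top 2 bits -> l1_idx = 0
  next 2 bits -> l2_idx = 3
  bottom 3 bits -> offset = 1

Answer: 0 3 1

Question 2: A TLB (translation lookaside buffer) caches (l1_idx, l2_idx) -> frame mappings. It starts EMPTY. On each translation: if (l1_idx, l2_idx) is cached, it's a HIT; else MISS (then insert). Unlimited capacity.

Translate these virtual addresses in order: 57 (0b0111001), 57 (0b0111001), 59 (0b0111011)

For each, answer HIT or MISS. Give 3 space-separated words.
vaddr=57: (1,3) not in TLB -> MISS, insert
vaddr=57: (1,3) in TLB -> HIT
vaddr=59: (1,3) in TLB -> HIT

Answer: MISS HIT HIT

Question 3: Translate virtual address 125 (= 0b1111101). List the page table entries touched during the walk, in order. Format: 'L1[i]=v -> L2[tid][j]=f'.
vaddr = 125 = 0b1111101
Split: l1_idx=3, l2_idx=3, offset=5

Answer: L1[3]=2 -> L2[2][3]=95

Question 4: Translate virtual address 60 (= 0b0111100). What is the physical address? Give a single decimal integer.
Answer: 196

Derivation:
vaddr = 60 = 0b0111100
Split: l1_idx=1, l2_idx=3, offset=4
L1[1] = 0
L2[0][3] = 24
paddr = 24 * 8 + 4 = 196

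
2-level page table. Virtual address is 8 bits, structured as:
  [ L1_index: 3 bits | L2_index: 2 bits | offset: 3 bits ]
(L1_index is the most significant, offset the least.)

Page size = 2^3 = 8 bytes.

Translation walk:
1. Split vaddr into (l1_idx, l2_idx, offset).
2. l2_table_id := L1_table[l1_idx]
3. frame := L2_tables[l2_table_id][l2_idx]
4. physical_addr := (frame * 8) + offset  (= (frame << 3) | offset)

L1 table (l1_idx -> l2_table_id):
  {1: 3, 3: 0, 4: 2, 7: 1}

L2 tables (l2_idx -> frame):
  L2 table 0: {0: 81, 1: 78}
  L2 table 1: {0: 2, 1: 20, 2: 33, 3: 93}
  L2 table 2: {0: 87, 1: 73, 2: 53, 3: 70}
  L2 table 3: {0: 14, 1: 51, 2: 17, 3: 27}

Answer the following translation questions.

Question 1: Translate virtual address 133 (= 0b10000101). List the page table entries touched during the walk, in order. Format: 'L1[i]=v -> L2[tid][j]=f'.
vaddr = 133 = 0b10000101
Split: l1_idx=4, l2_idx=0, offset=5

Answer: L1[4]=2 -> L2[2][0]=87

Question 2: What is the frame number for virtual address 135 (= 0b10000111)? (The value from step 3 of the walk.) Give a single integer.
vaddr = 135: l1_idx=4, l2_idx=0
L1[4] = 2; L2[2][0] = 87

Answer: 87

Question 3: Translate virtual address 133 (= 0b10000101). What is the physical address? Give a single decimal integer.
vaddr = 133 = 0b10000101
Split: l1_idx=4, l2_idx=0, offset=5
L1[4] = 2
L2[2][0] = 87
paddr = 87 * 8 + 5 = 701

Answer: 701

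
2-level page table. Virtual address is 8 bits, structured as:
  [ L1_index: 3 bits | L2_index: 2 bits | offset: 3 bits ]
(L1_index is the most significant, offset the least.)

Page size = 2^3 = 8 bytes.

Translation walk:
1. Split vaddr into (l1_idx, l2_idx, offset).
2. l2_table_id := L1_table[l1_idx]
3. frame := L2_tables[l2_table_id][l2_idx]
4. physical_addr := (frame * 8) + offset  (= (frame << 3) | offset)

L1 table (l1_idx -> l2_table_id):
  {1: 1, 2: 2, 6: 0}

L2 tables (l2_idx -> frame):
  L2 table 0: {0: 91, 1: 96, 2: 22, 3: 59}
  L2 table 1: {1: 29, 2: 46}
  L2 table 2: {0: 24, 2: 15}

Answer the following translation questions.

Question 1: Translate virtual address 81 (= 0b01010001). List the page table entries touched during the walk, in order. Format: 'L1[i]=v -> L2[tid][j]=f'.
Answer: L1[2]=2 -> L2[2][2]=15

Derivation:
vaddr = 81 = 0b01010001
Split: l1_idx=2, l2_idx=2, offset=1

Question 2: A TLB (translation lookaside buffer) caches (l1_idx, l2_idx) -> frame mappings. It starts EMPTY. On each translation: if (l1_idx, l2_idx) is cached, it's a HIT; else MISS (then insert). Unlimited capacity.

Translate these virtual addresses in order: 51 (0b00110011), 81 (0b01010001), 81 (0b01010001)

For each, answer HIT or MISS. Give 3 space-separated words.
Answer: MISS MISS HIT

Derivation:
vaddr=51: (1,2) not in TLB -> MISS, insert
vaddr=81: (2,2) not in TLB -> MISS, insert
vaddr=81: (2,2) in TLB -> HIT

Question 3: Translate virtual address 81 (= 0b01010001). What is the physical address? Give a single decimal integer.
vaddr = 81 = 0b01010001
Split: l1_idx=2, l2_idx=2, offset=1
L1[2] = 2
L2[2][2] = 15
paddr = 15 * 8 + 1 = 121

Answer: 121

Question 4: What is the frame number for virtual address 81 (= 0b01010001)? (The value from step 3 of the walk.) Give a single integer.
Answer: 15

Derivation:
vaddr = 81: l1_idx=2, l2_idx=2
L1[2] = 2; L2[2][2] = 15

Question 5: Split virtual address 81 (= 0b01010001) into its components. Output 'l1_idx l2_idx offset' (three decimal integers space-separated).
Answer: 2 2 1

Derivation:
vaddr = 81 = 0b01010001
  top 3 bits -> l1_idx = 2
  next 2 bits -> l2_idx = 2
  bottom 3 bits -> offset = 1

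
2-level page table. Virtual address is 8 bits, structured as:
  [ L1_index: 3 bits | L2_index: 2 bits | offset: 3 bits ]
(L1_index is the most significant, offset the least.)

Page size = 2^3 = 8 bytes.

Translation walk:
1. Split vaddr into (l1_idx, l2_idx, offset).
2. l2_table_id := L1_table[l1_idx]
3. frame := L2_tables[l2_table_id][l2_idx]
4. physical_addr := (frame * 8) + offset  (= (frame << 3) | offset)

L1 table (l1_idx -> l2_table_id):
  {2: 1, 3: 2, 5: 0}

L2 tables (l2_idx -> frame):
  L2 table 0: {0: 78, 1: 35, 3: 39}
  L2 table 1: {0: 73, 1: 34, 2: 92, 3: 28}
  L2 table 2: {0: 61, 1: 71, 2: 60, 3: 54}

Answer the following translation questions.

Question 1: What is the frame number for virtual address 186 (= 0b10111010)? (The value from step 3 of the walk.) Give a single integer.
vaddr = 186: l1_idx=5, l2_idx=3
L1[5] = 0; L2[0][3] = 39

Answer: 39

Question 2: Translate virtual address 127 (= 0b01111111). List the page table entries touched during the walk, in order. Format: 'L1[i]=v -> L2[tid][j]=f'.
Answer: L1[3]=2 -> L2[2][3]=54

Derivation:
vaddr = 127 = 0b01111111
Split: l1_idx=3, l2_idx=3, offset=7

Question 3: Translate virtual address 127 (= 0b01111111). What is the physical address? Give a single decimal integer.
Answer: 439

Derivation:
vaddr = 127 = 0b01111111
Split: l1_idx=3, l2_idx=3, offset=7
L1[3] = 2
L2[2][3] = 54
paddr = 54 * 8 + 7 = 439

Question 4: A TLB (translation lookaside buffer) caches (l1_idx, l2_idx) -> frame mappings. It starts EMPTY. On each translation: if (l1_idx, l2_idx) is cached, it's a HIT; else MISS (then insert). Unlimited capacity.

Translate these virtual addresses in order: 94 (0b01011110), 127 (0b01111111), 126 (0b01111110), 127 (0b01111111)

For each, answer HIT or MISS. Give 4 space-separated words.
vaddr=94: (2,3) not in TLB -> MISS, insert
vaddr=127: (3,3) not in TLB -> MISS, insert
vaddr=126: (3,3) in TLB -> HIT
vaddr=127: (3,3) in TLB -> HIT

Answer: MISS MISS HIT HIT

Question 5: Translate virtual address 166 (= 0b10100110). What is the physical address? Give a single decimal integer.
vaddr = 166 = 0b10100110
Split: l1_idx=5, l2_idx=0, offset=6
L1[5] = 0
L2[0][0] = 78
paddr = 78 * 8 + 6 = 630

Answer: 630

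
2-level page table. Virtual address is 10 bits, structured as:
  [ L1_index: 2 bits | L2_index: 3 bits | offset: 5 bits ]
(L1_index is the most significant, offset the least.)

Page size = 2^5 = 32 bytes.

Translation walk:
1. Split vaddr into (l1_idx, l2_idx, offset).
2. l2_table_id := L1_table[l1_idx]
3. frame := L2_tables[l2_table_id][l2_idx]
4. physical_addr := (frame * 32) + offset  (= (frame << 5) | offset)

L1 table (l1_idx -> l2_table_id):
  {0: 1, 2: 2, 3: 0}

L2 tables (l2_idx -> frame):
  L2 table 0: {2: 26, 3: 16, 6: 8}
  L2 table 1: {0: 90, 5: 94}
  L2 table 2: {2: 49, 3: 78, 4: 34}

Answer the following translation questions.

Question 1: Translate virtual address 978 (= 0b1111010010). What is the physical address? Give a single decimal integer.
Answer: 274

Derivation:
vaddr = 978 = 0b1111010010
Split: l1_idx=3, l2_idx=6, offset=18
L1[3] = 0
L2[0][6] = 8
paddr = 8 * 32 + 18 = 274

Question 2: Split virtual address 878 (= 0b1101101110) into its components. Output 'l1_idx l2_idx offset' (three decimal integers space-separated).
vaddr = 878 = 0b1101101110
  top 2 bits -> l1_idx = 3
  next 3 bits -> l2_idx = 3
  bottom 5 bits -> offset = 14

Answer: 3 3 14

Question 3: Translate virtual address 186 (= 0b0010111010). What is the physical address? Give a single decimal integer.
vaddr = 186 = 0b0010111010
Split: l1_idx=0, l2_idx=5, offset=26
L1[0] = 1
L2[1][5] = 94
paddr = 94 * 32 + 26 = 3034

Answer: 3034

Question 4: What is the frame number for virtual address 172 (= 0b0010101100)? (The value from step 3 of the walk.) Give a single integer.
vaddr = 172: l1_idx=0, l2_idx=5
L1[0] = 1; L2[1][5] = 94

Answer: 94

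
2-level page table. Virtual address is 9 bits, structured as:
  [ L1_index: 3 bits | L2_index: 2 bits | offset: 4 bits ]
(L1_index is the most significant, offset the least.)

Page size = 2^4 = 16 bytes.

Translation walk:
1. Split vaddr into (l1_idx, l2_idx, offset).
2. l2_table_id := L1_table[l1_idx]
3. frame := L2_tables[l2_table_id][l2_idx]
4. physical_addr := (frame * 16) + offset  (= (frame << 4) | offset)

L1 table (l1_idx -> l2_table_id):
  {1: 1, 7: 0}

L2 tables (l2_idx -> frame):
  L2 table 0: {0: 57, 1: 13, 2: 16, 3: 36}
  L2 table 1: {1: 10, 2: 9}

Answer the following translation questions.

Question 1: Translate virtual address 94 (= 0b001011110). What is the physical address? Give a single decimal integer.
vaddr = 94 = 0b001011110
Split: l1_idx=1, l2_idx=1, offset=14
L1[1] = 1
L2[1][1] = 10
paddr = 10 * 16 + 14 = 174

Answer: 174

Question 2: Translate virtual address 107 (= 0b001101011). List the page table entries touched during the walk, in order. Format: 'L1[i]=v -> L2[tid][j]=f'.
vaddr = 107 = 0b001101011
Split: l1_idx=1, l2_idx=2, offset=11

Answer: L1[1]=1 -> L2[1][2]=9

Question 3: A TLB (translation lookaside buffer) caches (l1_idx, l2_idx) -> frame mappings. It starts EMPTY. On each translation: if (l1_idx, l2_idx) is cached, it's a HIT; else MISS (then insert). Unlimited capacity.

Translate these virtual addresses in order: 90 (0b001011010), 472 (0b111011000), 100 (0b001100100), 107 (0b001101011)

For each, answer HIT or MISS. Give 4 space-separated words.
Answer: MISS MISS MISS HIT

Derivation:
vaddr=90: (1,1) not in TLB -> MISS, insert
vaddr=472: (7,1) not in TLB -> MISS, insert
vaddr=100: (1,2) not in TLB -> MISS, insert
vaddr=107: (1,2) in TLB -> HIT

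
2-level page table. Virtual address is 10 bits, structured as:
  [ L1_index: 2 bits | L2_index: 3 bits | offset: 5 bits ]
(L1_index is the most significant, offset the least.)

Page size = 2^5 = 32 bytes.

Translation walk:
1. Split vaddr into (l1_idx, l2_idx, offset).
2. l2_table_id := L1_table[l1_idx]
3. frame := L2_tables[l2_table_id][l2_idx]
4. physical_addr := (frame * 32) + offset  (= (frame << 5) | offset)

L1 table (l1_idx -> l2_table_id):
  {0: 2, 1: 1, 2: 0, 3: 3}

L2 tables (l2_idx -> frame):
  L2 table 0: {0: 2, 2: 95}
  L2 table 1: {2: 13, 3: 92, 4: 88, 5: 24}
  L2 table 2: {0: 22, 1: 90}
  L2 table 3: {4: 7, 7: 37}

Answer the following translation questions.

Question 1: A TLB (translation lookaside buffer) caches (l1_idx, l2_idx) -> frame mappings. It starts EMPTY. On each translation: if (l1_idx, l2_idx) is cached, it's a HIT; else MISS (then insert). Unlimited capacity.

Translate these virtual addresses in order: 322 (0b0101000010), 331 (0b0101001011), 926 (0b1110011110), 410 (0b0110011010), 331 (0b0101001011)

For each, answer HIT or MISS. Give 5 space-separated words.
Answer: MISS HIT MISS MISS HIT

Derivation:
vaddr=322: (1,2) not in TLB -> MISS, insert
vaddr=331: (1,2) in TLB -> HIT
vaddr=926: (3,4) not in TLB -> MISS, insert
vaddr=410: (1,4) not in TLB -> MISS, insert
vaddr=331: (1,2) in TLB -> HIT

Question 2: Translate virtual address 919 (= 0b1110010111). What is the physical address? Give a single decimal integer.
vaddr = 919 = 0b1110010111
Split: l1_idx=3, l2_idx=4, offset=23
L1[3] = 3
L2[3][4] = 7
paddr = 7 * 32 + 23 = 247

Answer: 247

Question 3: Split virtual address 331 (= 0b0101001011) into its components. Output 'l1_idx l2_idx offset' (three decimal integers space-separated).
vaddr = 331 = 0b0101001011
  top 2 bits -> l1_idx = 1
  next 3 bits -> l2_idx = 2
  bottom 5 bits -> offset = 11

Answer: 1 2 11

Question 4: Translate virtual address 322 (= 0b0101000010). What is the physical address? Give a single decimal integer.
Answer: 418

Derivation:
vaddr = 322 = 0b0101000010
Split: l1_idx=1, l2_idx=2, offset=2
L1[1] = 1
L2[1][2] = 13
paddr = 13 * 32 + 2 = 418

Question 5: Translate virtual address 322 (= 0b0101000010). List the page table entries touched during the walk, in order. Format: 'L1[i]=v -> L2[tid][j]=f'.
vaddr = 322 = 0b0101000010
Split: l1_idx=1, l2_idx=2, offset=2

Answer: L1[1]=1 -> L2[1][2]=13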